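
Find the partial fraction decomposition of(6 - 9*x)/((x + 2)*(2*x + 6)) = -33/(2*(x + 3)) + 12/(x + 2)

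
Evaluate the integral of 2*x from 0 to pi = pi^2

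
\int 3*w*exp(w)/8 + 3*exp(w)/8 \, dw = 3*w*exp(w)/8 + C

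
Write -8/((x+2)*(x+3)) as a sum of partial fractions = 8/(x + 3) - 8/(x + 2)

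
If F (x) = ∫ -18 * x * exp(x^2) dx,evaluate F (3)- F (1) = -9*exp(9) + 9*E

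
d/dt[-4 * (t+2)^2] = -8*t - 16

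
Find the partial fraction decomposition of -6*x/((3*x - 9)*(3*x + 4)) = -8/(13*(3*x + 4)) - 6/(13*(x - 3))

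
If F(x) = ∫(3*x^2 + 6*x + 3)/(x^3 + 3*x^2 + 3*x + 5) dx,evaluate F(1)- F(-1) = -log(4) + log(12)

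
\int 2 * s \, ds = s^2 + C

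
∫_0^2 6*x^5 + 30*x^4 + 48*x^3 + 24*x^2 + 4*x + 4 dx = 528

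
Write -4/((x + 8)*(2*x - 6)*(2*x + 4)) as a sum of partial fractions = -1/(66*(x + 8)) + 1/(30*(x + 2)) - 1/(55*(x - 3))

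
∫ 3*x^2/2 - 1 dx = x^3/2 - x + C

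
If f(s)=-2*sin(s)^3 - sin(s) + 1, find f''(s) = (18*sin(s)^2 - 11)*sin(s)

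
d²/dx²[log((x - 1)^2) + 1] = -2/(x^2 - 2*x + 1)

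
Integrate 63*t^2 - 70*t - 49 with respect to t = 21*t^3 - 35*t^2 - 49*t + C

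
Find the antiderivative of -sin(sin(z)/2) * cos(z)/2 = cos(sin(z)/2) + C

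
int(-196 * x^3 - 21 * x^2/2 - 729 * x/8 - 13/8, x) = -49*x^4 - 7*x^3/2 - 729*x^2/16 - 13*x/8 + C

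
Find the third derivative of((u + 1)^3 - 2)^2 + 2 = 120*u^3 + 360*u^2 + 360*u + 96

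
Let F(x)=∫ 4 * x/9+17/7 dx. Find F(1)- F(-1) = 34/7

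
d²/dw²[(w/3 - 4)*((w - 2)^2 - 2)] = 2*w - 32/3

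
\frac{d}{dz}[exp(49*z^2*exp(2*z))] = 98*z^2*exp(49*z^2*exp(2*z) + 2*z) + 98*z*exp(49*z^2*exp(2*z) + 2*z)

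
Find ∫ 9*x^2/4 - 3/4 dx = 3*x^3/4 - 3*x/4 + C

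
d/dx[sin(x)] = cos(x)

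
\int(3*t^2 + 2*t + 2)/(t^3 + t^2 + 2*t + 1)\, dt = log(-t^3 - t^2 - 2*t - 1) + C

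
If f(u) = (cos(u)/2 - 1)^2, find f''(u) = cos(u) - cos(2*u)/2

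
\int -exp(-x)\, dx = exp(-x) + C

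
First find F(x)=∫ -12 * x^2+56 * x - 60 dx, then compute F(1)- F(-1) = -128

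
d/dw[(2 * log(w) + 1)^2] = (8*log(w) + 4)/w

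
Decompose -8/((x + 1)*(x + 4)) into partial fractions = 8/(3*(x + 4)) - 8/(3*(x + 1))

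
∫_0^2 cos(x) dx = sin(2)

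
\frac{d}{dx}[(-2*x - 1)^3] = -24*x^2 - 24*x - 6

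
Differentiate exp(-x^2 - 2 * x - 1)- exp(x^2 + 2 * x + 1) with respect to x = (-2*x*exp(2*x^2 + 4*x + 2) - 2*x - 2*exp(2*x^2 + 4*x + 2) - 2)*exp(-x^2 - 2*x - 1)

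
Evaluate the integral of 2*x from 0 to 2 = 4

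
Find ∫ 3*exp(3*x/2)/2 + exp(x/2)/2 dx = (exp(x) + 1)*exp(x/2) + C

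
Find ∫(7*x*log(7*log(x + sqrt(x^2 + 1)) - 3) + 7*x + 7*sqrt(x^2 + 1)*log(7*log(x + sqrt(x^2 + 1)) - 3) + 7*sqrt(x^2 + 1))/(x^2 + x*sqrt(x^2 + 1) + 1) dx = (7*log(x + sqrt(x^2 + 1)) - 3)*log(7*log(x + sqrt(x^2 + 1)) - 3) + C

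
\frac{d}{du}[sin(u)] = cos(u)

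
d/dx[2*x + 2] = 2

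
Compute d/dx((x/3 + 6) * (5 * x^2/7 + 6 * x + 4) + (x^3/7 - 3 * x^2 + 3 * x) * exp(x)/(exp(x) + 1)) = (3*x^3*exp(x) + 24*x^2*exp(2*x) - 24*x^2*exp(x) + 15*x^2 + 138*x*exp(2*x) + 465*x*exp(x) + 264*x + 847*exp(2*x) + 1631*exp(x) + 784)/(21*exp(2*x) + 42*exp(x) + 21)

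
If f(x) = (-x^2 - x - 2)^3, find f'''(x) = -120*x^3 - 180*x^2 - 216*x - 78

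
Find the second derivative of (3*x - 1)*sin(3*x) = -27*x*sin(3*x) + 9*sin(3*x) + 18*cos(3*x)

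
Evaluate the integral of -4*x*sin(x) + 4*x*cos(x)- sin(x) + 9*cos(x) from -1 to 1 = 8*cos(1) + 10*sin(1)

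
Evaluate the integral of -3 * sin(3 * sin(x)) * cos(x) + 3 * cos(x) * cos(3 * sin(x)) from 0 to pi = 0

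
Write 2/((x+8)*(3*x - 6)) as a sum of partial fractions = -1/(15*(x + 8)) + 1/(15*(x - 2))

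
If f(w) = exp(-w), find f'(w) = -exp(-w)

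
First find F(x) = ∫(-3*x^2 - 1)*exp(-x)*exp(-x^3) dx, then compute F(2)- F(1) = -exp(-2) + exp(-10)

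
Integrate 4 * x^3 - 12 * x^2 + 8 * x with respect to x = x^4 - 4*x^3 + 4*x^2 + C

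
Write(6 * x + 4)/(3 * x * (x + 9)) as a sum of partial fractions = 50/(27*(x + 9)) + 4/(27*x)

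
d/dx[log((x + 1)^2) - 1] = 2/(x + 1)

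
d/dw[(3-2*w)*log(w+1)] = (-2*w*log(w + 1) - 2*w - 2*log(w + 1) + 3)/(w + 1)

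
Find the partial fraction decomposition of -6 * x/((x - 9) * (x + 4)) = -24/(13*(x + 4)) - 54/(13*(x - 9))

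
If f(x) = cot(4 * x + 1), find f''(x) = 32*cos(4*x + 1)/sin(4*x + 1)^3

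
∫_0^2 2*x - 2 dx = 0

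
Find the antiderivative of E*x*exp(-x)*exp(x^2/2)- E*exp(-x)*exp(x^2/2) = exp((x - 1)^2/2 + 1/2) + C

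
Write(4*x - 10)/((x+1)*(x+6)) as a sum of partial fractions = 34/(5*(x + 6)) - 14/(5*(x + 1))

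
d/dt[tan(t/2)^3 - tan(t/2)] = 3*tan(t/2)^4/2 + tan(t/2)^2 - 1/2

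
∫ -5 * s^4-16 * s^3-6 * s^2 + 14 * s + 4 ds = -s^5 - 4*s^4 - 2*s^3 + 7*s^2 + 4*s + C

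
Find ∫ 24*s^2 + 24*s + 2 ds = 8*s^3 + 12*s^2 + 2*s + C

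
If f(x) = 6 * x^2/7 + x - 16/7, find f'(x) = 12*x/7 + 1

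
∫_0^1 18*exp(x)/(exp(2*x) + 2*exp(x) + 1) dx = -9 + 18*E/(1 + E)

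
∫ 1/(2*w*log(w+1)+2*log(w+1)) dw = log(log(w + 1))/2 + C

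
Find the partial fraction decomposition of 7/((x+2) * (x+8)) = -7/(6*(x + 8)) + 7/(6*(x + 2))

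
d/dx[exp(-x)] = -exp(-x)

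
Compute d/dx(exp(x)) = exp(x)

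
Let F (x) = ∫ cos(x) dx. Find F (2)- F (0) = sin(2)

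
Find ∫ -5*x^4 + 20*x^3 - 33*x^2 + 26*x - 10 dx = -x^5 + 5*x^4 - 11*x^3 + 13*x^2 - 10*x + C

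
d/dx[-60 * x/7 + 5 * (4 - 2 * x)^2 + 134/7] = 40*x - 620/7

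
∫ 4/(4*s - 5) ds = log(5 - 4*s) + C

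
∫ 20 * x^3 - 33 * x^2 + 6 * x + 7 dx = 5*x^4 - 11*x^3 + 3*x^2 + 7*x + C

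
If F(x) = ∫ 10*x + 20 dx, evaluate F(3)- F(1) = 80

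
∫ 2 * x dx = x^2 + C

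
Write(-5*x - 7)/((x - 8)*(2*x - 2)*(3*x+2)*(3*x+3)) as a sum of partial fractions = -33/(260*(3*x + 2)) + 1/(54*(x + 1)) + 1/(35*(x - 1)) - 47/(9828*(x - 8))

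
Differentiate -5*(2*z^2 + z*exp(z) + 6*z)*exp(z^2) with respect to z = -20*z^3*exp(z^2) - 60*z^2*exp(z^2) - 10*z^2*exp(z^2 + z) - 20*z*exp(z^2) - 5*z*exp(z^2 + z) - 30*exp(z^2) - 5*exp(z^2 + z)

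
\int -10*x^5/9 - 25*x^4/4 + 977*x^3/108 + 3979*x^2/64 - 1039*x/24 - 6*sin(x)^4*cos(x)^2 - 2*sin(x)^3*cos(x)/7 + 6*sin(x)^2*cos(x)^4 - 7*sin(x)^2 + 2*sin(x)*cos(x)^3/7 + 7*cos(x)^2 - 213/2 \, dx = -5*x^6/27 - 5*x^5/4 + 977*x^4/432 + 3979*x^3/192 - 1039*x^2/48 - 213*x/2 + 2*sin(x)^3*cos(x)^3 + 7*sin(2*x)/2 - cos(4*x)/56 + C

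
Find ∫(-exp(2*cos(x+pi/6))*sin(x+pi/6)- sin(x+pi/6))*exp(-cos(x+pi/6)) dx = 2*sinh(cos(x + pi/6)) + C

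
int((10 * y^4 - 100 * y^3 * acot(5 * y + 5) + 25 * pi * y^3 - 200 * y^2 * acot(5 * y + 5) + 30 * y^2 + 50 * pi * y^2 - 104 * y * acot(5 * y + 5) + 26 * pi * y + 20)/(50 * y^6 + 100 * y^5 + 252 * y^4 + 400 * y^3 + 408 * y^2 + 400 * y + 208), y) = -(y^2 + 1)*(4*acot(5*y + 5) - pi)/(4*y^2 + 8) + C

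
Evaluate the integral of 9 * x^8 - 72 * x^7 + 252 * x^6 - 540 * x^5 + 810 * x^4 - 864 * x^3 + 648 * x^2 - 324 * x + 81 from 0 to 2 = 26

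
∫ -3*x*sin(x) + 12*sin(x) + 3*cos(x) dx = (3*x - 12)*cos(x) + C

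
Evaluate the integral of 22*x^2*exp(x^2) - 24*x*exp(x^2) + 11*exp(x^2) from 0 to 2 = 12 + 10*exp(4)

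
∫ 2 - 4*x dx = -2*x^2 + 2*x + C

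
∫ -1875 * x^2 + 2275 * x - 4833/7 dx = -625*x^3 + 2275*x^2/2 - 4833*x/7 + C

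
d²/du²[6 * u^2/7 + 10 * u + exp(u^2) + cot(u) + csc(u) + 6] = 4*u^2*exp(u^2) + 2*exp(u^2) + 12/7 - 1/sin(u) + 2*cos(u)/sin(u)^3 + 2/sin(u)^3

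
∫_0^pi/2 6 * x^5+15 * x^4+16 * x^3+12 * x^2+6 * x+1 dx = (1 + pi/2)^3*(pi/2 + pi^3/8)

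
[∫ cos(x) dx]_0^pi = 0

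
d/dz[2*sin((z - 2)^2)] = 4*(z - 2)*cos(z^2 - 4*z + 4)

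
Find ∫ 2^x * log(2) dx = 2^x + C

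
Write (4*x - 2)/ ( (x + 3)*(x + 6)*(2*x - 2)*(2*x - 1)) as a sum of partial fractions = 1/(21*(x + 6)) - 1/(12*(x + 3)) + 1/(28*(x - 1))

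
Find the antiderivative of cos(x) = sin(x) + C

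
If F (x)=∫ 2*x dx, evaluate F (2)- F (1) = 3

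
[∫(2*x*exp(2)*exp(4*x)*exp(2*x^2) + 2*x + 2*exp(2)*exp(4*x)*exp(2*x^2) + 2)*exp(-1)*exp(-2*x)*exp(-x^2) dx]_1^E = -exp(4) - exp(-(1 + E)^2) + exp(-4) + exp((1 + E)^2)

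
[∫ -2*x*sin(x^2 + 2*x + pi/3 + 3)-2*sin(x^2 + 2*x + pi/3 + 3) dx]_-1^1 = cos(pi/3 + 6) - cos(pi/3 + 2)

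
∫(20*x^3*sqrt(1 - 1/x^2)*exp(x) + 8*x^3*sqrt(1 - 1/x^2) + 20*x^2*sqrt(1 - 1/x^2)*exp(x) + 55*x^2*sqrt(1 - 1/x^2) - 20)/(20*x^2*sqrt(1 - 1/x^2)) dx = x^2/5 + x*exp(x) + 11*x/4 + acsc(x) + C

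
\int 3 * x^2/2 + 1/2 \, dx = x^3/2 + x/2 + C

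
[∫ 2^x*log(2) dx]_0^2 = 3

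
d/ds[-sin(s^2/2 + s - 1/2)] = -(s + 1)*cos(s^2/2 + s - 1/2)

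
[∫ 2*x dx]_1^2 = 3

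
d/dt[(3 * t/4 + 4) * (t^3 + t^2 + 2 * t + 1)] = 3*t^3 + 57*t^2/4 + 11*t + 35/4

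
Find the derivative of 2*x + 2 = 2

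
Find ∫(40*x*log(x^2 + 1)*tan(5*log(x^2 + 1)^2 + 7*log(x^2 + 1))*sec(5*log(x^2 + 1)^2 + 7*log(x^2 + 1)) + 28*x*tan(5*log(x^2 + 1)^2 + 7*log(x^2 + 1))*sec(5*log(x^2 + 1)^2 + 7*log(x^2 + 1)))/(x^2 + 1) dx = 2*sec((5*log(x^2 + 1) + 7)*log(x^2 + 1)) + C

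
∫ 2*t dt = t^2 + C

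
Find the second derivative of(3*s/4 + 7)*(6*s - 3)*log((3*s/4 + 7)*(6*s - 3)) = (216*s^2*log(3*s^2/2 + 53*s/4 - 7) + 216*s^2*log(3) + 648*s^2 + 1908*s*log(3*s^2/2 + 53*s/4 - 7) + 1908*s*log(3) + 5724*s - 1008*log(3*s^2/2 + 53*s/4 - 7) - 1008*log(3) + 7419)/(24*s^2 + 212*s - 112)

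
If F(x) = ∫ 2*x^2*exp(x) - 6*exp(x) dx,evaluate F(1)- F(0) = 2 - 4*E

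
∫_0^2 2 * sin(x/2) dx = 4 - 4*cos(1)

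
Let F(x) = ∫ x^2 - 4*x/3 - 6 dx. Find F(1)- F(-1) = -34/3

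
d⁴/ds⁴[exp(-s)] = exp(-s)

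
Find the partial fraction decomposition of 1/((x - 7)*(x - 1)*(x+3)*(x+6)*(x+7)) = 1/(448*(x + 7)) - 1/(273*(x + 6)) + 1/(480*(x + 3)) - 1/(1344*(x - 1)) + 1/(10920*(x - 7))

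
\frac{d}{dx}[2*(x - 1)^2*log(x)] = (4*x^2*log(x) + 2*x^2 - 4*x*log(x) - 4*x + 2)/x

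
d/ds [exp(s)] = exp(s)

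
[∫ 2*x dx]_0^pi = pi^2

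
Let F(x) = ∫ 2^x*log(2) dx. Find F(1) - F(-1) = 3/2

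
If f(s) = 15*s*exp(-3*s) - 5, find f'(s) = (15 - 45*s)*exp(-3*s)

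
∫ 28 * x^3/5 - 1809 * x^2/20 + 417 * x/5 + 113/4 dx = 7*x^4/5 - 603*x^3/20 + 417*x^2/10 + 113*x/4 + C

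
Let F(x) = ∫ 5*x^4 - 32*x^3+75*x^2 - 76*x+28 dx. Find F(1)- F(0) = 8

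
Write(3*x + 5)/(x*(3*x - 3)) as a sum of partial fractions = 8/(3*(x - 1)) - 5/(3*x)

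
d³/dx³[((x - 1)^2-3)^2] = 24*x - 24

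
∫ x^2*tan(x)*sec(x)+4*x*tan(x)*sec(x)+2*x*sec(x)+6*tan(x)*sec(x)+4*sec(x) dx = ((x + 2)^2 + 2)*sec(x) + C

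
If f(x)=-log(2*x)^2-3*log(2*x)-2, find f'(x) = (-2*log(x) - 3 - 2*log(2))/x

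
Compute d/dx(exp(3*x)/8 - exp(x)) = 3*exp(3*x)/8 - exp(x)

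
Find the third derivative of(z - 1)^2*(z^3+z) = 60*z^2 - 48*z + 12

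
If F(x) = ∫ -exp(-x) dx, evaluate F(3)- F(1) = -exp(-1) + exp(-3)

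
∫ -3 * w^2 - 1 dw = -w^3 - w + C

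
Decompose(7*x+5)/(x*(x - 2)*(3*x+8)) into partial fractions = -123/(112*(3*x + 8)) + 19/(28*(x - 2)) - 5/(16*x)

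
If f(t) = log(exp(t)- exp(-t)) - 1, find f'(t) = (exp(2*t) + 1)/(exp(2*t) - 1)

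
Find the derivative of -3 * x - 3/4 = -3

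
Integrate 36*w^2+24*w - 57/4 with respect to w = 12*w^3 + 12*w^2 - 57*w/4 + C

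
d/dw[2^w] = 2^w*log(2)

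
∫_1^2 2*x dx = 3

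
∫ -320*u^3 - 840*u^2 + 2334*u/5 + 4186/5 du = -80*u^4 - 280*u^3 + 1167*u^2/5 + 4186*u/5 + C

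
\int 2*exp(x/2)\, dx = 4*exp(x/2) + C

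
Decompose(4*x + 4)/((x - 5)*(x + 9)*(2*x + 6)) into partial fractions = -4/(21*(x + 9)) + 1/(12*(x + 3)) + 3/(28*(x - 5))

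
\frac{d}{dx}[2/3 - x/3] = -1/3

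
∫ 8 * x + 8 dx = 4*x^2 + 8*x + C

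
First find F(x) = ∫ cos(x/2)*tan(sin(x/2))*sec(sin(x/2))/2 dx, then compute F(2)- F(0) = -1 + sec(sin(1))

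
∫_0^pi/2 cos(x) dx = 1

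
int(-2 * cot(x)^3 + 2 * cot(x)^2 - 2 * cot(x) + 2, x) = (cot(x) - 1)^2 + C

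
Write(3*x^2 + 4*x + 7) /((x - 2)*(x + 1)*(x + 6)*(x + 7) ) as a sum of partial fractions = -7/(3*(x + 7)) + 91/(40*(x + 6)) - 1/(15*(x + 1)) + 1/(8*(x - 2))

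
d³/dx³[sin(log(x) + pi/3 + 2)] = (3*sin(log(x) + pi/3 + 2) + cos(log(x) + pi/3 + 2))/x^3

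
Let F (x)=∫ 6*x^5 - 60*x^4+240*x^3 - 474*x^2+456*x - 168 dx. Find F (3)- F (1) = 4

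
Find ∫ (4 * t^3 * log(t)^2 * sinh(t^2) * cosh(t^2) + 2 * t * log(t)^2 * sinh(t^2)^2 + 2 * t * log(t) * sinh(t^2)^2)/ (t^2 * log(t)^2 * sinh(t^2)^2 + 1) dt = log(t^2*log(t)^2*sinh(t^2)^2 + 1) + C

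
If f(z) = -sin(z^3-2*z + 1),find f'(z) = (2 - 3*z^2)*cos(z^3 - 2*z + 1)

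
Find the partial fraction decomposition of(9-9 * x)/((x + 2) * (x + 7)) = -72/(5*(x + 7)) + 27/(5*(x + 2))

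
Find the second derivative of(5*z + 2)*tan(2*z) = 4*(10*z*sin(2*z)/cos(2*z) + 4*sin(2*z)/cos(2*z) + 5)/cos(2*z)^2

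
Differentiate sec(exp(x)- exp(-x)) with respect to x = (exp(2*x)*tan(exp(x) - exp(-x))*sec(exp(x) - exp(-x)) + tan(exp(x) - exp(-x))*sec(exp(x) - exp(-x)))*exp(-x)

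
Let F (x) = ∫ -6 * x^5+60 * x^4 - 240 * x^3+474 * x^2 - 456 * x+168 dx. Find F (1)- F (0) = 49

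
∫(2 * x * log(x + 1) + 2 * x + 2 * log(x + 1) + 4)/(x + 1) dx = 2*(x + 2)*log(x + 1) + C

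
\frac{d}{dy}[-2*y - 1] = -2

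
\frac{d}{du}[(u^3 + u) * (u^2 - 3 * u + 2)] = 5*u^4 - 12*u^3 + 9*u^2 - 6*u + 2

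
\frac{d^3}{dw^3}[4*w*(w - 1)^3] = 96*w - 72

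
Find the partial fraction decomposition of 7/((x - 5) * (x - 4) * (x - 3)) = 7/(2*(x - 3)) - 7/(x - 4) + 7/(2*(x - 5))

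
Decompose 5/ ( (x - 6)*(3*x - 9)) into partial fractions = -5/(9*(x - 3)) + 5/(9*(x - 6))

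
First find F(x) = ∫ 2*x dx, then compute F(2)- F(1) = 3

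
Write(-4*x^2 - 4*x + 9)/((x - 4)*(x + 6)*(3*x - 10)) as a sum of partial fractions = 439/(56*(3*x - 10)) - 111/(280*(x + 6)) - 71/(20*(x - 4))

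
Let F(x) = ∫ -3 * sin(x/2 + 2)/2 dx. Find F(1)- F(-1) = 3*cos(5/2) - 3*cos(3/2)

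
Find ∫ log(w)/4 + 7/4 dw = w*(log(w) + 6)/4 + C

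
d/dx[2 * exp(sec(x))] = 2*exp(sec(x))*tan(x)*sec(x)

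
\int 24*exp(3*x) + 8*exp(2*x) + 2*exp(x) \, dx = (8*exp(2*x) + 4*exp(x) + 2)*exp(x) + C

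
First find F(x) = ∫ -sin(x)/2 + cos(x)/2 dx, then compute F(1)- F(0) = -1/2 + cos(1)/2 + sin(1)/2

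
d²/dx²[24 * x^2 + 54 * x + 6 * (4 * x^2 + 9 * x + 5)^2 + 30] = 1152*x^2 + 2592*x + 1500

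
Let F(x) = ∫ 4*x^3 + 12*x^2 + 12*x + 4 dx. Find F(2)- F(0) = 80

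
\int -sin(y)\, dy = cos(y) + C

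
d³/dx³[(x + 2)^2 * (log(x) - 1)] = (2*x^2 - 4*x + 8)/x^3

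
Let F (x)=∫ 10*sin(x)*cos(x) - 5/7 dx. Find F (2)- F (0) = 15/14 - 5*cos(4)/2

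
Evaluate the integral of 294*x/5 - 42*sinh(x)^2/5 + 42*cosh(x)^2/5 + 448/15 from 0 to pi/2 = 7*pi*(164 + 63*pi)/60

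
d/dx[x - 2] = 1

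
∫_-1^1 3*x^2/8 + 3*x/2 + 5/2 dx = 21/4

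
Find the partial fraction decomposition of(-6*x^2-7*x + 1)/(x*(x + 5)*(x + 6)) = -173/(6*(x + 6)) + 114/(5*(x + 5)) + 1/(30*x)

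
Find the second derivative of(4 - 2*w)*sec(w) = 2*(w - 2*w/cos(w)^2 - 2*sin(w)/cos(w) - 2 + 4/cos(w)^2)/cos(w)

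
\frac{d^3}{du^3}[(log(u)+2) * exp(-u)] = (-u^3*log(u) - 2*u^3 + 3*u^2 + 3*u + 2)*exp(-u)/u^3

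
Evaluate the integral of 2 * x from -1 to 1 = 0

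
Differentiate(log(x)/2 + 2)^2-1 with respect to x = (log(x) + 4)/(2*x)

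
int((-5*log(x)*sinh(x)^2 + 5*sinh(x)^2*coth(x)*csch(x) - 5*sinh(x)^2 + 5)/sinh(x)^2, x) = -5*x*log(x) - 5/tanh(x) - 5/sinh(x) + C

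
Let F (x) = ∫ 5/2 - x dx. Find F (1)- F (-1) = 5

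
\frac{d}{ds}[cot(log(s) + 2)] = -1/(s*sin(log(s) + 2)^2)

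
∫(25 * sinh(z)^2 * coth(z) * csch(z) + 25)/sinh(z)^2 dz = -25*coth(z) - 25*csch(z) + C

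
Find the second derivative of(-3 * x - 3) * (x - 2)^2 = 18 - 18*x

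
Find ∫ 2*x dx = x^2 + C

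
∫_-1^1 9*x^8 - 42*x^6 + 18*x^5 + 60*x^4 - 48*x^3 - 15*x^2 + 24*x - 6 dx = -8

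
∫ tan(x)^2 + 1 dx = tan(x) + C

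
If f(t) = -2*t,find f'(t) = -2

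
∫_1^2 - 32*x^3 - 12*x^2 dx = -148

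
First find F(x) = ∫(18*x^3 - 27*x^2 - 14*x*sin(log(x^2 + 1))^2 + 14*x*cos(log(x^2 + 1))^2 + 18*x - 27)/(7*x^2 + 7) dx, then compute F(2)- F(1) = -sin(2*log(2))/2 + sin(2*log(5))/2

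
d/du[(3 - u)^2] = 2*u - 6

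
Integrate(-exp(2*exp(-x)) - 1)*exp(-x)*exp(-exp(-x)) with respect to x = 2*sinh(exp(-x)) + C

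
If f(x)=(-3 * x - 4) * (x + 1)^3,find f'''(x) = -72*x - 78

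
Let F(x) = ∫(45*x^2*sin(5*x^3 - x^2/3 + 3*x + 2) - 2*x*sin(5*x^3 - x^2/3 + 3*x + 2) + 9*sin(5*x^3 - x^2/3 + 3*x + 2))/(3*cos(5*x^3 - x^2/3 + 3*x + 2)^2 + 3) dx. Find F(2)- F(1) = acot(cos(140/3)) - acot(cos(29/3))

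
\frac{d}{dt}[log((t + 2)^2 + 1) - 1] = (2*t + 4)/(t^2 + 4*t + 5)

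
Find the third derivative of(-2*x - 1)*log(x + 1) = (2*x + 4)/(x^3 + 3*x^2 + 3*x + 1)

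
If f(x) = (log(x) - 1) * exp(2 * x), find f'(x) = (2*x*exp(2*x)*log(x) - 2*x*exp(2*x) + exp(2*x))/x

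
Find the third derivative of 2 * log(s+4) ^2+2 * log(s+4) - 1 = (8*log(s + 4) - 8)/(s^3 + 12*s^2 + 48*s + 64)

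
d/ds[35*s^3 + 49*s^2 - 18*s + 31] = 105*s^2 + 98*s - 18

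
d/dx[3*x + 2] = 3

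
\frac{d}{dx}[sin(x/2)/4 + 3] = cos(x/2)/8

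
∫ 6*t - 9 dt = 3*t^2 - 9*t + C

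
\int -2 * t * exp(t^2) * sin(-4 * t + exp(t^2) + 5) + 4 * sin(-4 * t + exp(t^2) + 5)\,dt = cos(-4*t + exp(t^2) + 5) + C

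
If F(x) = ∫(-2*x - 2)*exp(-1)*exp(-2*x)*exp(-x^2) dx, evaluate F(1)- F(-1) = -1 + exp(-4)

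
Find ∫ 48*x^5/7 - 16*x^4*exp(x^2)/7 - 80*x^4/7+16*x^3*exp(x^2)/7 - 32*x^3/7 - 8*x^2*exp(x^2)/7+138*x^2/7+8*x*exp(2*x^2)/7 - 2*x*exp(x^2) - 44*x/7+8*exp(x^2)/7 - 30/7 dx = 10*x^3 - 10*x^2 - 10*x + 2*(-2*x^3 + 2*x^2 + 2*x + exp(x^2) + 5)^2/7 - 5*exp(x^2) + C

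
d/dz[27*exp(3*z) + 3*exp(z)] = 81*exp(3*z) + 3*exp(z)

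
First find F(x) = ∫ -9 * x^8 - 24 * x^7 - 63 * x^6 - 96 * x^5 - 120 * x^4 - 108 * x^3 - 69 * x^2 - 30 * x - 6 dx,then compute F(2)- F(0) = -4912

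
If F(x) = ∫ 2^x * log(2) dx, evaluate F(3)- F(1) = 6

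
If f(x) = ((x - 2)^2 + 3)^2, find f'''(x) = 24*x - 48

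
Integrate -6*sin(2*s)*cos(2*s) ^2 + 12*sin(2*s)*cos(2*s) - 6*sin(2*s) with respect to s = -8*sin(s)^6 + C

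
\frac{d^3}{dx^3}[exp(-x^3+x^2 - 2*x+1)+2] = (-27*x^6 + 54*x^5 - 90*x^4 + 134*x^3 - 114*x^2 + 72*x - 26)*exp(-x^3 + x^2 - 2*x + 1)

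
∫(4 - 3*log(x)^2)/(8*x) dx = (4 - log(x)^2)*log(x)/8 + C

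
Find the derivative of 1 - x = -1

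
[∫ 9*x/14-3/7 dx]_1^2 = 15/28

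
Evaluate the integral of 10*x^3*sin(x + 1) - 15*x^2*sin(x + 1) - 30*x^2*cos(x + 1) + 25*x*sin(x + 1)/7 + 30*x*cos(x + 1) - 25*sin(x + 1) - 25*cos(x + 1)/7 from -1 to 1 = -375/7 + 185*cos(2)/7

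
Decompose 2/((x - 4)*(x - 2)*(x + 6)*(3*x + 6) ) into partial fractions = -1/(480*(x + 6)) + 1/(144*(x + 2)) - 1/(96*(x - 2)) + 1/(180*(x - 4))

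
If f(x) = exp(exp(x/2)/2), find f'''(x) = exp(x/2 + exp(x/2)/2)/16 + 3*exp(x + exp(x/2)/2)/32 + exp(3*x/2 + exp(x/2)/2)/64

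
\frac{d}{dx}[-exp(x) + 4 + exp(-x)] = (-exp(2*x) - 1)*exp(-x)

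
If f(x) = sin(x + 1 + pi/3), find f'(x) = cos(x + 1 + pi/3)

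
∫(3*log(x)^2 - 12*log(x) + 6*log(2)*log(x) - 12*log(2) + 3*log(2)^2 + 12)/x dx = (log(2*x) - 2)^3 + C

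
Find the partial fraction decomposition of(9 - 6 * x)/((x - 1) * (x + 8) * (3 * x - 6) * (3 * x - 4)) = -9/(56*(3*x - 4)) - 19/(2520*(x + 8)) + 1/(9*(x - 1)) - 1/(20*(x - 2))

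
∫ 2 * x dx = x^2 + C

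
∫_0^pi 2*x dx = pi^2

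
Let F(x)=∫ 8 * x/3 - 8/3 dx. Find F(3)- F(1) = 16/3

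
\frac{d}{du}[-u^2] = -2*u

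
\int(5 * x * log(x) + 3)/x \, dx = (5*x + 3)*(log(x) - 1) + C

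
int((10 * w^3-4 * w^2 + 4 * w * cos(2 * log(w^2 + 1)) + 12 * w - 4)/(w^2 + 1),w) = 5*w^2 - 4*w + log(w^2 + 1) + sin(2*log(w^2 + 1)) + C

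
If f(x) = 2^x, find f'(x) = 2^x*log(2)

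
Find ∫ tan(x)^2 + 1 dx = tan(x) + C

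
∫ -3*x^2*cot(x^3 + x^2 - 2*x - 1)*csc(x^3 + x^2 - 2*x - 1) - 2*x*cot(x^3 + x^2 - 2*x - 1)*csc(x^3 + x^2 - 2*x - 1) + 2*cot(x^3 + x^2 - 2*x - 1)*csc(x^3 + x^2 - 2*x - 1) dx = csc(x^3 + x^2 - 2*x - 1) + C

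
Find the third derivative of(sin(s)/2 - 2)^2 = -sin(2*s) + 2*cos(s)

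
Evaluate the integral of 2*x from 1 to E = -1 + exp(2)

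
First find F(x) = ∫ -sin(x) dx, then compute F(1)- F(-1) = 0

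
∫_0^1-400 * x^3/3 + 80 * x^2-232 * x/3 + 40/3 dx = -32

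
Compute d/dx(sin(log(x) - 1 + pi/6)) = cos(log(x) - 1 + pi/6)/x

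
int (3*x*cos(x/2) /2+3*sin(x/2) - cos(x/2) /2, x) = (3*x - 1)*sin(x/2) + C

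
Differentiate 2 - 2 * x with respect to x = -2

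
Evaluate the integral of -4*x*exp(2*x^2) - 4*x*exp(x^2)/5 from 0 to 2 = -exp(8) - 2*exp(4)/5 + 7/5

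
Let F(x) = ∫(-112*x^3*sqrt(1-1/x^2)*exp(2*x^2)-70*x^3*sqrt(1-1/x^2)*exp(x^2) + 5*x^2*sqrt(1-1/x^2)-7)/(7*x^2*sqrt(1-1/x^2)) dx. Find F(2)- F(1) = -4*exp(8) - 5*exp(4) - pi/3 + 5/7 + 5*E + 4*exp(2)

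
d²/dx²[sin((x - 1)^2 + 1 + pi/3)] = -4*x^2*sin(x^2 - 2*x + pi/3 + 2) + 8*x*sin(x^2 - 2*x + pi/3 + 2) - 4*sin(x^2 - 2*x + pi/3 + 2) + 2*cos(x^2 - 2*x + pi/3 + 2)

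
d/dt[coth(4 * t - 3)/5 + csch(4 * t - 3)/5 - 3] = -4*(cosh(4*t - 3) + 1)/(5*sinh(4*t - 3)^2)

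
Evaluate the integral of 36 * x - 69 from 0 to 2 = -66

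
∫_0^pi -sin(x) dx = -2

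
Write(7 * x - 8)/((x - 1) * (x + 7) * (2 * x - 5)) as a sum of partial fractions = 2/(3*(2*x - 5)) - 3/(8*(x + 7)) + 1/(24*(x - 1))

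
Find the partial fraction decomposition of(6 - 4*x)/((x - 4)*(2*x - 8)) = -2/(x - 4) - 5/(x - 4)^2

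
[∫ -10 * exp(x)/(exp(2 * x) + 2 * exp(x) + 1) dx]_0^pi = -10*exp(pi)/(1 + exp(pi)) + 5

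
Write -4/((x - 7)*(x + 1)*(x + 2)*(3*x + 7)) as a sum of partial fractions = 27/(28*(3*x + 7)) - 4/(9*(x + 2)) + 1/(8*(x + 1)) - 1/(504*(x - 7))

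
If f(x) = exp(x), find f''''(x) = exp(x)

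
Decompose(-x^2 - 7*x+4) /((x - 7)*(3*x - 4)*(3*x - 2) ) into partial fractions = -5/(57*(3*x - 2)) + 32/(51*(3*x - 4)) - 94/(323*(x - 7))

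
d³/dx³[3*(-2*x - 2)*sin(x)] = 6*x*cos(x) + 18*sin(x) + 6*cos(x)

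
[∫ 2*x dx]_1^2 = 3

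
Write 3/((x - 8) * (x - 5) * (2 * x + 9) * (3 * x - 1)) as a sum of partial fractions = 81/(9338*(3*x - 1)) - 24/(13775*(2*x + 9)) - 1/(266*(x - 5)) + 1/(575*(x - 8))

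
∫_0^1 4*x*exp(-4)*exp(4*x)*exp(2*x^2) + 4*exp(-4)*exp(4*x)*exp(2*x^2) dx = -exp(-4) + exp(2)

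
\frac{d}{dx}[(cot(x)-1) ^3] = -3*(1 + tan(x)^(-2))*(tan(x) - 1)^2/tan(x)^2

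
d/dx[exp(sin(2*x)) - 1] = 2*exp(sin(2*x))*cos(2*x)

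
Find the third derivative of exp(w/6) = exp(w/6)/216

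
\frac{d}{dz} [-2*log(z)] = -2/z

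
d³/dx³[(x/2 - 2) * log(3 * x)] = (-x - 8)/(2*x^3)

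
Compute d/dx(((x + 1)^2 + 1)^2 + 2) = 4*x^3 + 12*x^2 + 16*x + 8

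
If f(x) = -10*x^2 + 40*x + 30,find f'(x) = 40 - 20*x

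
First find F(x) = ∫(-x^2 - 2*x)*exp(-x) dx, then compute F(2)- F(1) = -9*exp(-1) + 16*exp(-2)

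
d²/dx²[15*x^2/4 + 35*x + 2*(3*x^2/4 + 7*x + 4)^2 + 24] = 27*x^2/2 + 126*x + 455/2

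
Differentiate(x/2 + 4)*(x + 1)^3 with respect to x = 2*x^3 + 33*x^2/2 + 27*x + 25/2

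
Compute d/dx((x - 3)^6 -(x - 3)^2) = 6*x^5 - 90*x^4 + 540*x^3 - 1620*x^2 + 2428*x - 1452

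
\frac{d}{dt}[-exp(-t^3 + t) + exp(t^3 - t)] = 3*t^2*exp(-t^3 + t) + 3*t^2*exp(t^3 - t) - exp(-t^3 + t) - exp(t^3 - t)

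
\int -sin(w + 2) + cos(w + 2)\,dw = sqrt(2)*sin(w + pi/4 + 2) + C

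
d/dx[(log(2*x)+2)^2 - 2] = (2*log(x) + 2*log(2) + 4)/x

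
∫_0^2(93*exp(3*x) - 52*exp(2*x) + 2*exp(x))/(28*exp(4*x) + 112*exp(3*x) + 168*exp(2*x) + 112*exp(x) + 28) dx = -exp(4)/(1 + exp(2))^2 - 1/224 + exp(2)/(14*(1 + exp(2))) + 7*exp(6)/(4*(1 + exp(2))^3)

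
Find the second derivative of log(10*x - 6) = -25/(25*x^2 - 30*x + 9)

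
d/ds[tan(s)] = cos(s)^(-2)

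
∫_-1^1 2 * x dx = 0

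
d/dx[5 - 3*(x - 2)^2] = 12 - 6*x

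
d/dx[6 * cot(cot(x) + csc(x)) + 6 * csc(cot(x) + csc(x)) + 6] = 6*(cos(x)*cos(1/tan(x) + 1/sin(x)) + cos(x) + cos(1/tan(x) + 1/sin(x)) + 1)/(sin(x)^2*sin(1/tan(x) + 1/sin(x))^2)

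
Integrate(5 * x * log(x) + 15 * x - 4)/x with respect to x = (5*x - 4)*(log(x) + 2) + C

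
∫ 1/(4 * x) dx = log(x)/4 + C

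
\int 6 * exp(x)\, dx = 6*exp(x) + C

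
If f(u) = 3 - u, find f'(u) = -1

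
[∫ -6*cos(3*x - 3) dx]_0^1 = -2*sin(3)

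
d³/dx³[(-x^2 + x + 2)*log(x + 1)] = (-2*x - 5)/(x^2 + 2*x + 1)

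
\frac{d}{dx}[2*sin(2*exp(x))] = 4*exp(x)*cos(2*exp(x))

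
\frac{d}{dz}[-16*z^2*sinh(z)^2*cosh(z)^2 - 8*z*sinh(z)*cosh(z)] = -8*z^2*sinh(4*z) - 8*z*(cosh(2*z) - 1)^2 - 24*z*cosh(2*z) + 16*z - 4*sinh(2*z)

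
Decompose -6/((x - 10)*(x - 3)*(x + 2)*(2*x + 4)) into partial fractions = -17/(1200*(x + 2)) - 1/(20*(x + 2)^2) + 3/(175*(x - 3)) - 1/(336*(x - 10))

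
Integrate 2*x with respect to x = x^2 + C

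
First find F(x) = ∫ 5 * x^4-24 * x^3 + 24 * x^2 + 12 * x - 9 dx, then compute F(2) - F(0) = 6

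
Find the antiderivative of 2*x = x^2 + C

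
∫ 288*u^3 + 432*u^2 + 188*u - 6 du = 72*u^4 + 144*u^3 + 94*u^2 - 6*u + C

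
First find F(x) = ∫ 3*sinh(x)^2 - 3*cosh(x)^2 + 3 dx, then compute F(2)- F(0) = 0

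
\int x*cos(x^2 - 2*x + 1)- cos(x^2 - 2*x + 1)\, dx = sin((x - 1)^2)/2 + C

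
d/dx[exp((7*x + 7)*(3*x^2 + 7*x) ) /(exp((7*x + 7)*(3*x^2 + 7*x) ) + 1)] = (63*x^2*exp(21*x^3 + 70*x^2 + 49*x) + 140*x*exp(21*x^3 + 70*x^2 + 49*x) + 49*exp(21*x^3 + 70*x^2 + 49*x))/(exp(98*x)*exp(140*x^2)*exp(42*x^3) + 2*exp(49*x)*exp(70*x^2)*exp(21*x^3) + 1)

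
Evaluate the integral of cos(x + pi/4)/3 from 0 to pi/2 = 0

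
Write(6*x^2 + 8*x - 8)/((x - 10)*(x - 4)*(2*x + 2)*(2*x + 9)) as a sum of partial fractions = -310/(3451*(2*x + 9)) - 1/(77*(x + 1)) - 2/(17*(x - 4)) + 56/(319*(x - 10))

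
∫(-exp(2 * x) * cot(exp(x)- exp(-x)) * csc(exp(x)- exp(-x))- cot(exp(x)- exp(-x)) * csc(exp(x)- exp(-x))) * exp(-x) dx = csc(2*sinh(x)) + C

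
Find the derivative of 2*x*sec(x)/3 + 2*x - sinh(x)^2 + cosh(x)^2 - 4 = 2*x*tan(x)*sec(x)/3 + 2*sec(x)/3 + 2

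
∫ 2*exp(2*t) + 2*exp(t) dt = (exp(t) + 1)^2 + C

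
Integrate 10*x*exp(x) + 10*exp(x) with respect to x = 10*x*exp(x) + C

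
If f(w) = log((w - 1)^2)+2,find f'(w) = 2/(w - 1)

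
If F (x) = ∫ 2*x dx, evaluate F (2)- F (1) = 3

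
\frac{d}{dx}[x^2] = 2*x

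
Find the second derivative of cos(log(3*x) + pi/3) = sqrt(2)*sin(log(x) + pi/12 + log(3))/x^2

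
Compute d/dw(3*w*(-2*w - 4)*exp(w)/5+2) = -6*w^2*exp(w)/5 - 24*w*exp(w)/5 - 12*exp(w)/5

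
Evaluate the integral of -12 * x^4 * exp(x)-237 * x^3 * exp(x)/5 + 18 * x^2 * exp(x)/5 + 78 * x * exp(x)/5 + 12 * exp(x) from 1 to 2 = -156*exp(2) - 12*E/5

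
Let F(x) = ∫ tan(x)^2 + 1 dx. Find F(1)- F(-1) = 2*tan(1)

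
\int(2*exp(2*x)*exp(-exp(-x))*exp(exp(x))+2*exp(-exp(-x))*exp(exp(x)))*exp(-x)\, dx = 2*exp(2*sinh(x)) + C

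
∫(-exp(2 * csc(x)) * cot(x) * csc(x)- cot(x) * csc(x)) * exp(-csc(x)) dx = exp(csc(x)) - exp(-csc(x)) + C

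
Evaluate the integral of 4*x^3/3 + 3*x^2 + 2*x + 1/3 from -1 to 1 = 8/3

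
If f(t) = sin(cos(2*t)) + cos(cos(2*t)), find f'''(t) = 32*(-2*sqrt(2)*sin(t)^4*sin(2*sin(t)^2 - 1 + pi/4) - sin(t)^2*sin(2*sin(t)^2 - 1) + 5*sin(t)^2*cos(2*sin(t)^2 - 1) + 2*sin(2*sin(t)^2 - 1) - cos(2*sin(t)^2 - 1))*sin(t)*cos(t)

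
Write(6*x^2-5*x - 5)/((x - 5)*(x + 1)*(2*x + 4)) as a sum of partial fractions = 29/(14*(x + 2)) - 1/(2*(x + 1)) + 10/(7*(x - 5))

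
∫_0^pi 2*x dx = pi^2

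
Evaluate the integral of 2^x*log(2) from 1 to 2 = 2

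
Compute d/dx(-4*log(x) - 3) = -4/x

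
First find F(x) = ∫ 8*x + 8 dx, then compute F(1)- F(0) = 12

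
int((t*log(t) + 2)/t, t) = (t + 2)*(log(t) - 1) + C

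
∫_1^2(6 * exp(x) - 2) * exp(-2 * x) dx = -(-3 + exp(-1))^2 + (-3 + exp(-2))^2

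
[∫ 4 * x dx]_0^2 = 8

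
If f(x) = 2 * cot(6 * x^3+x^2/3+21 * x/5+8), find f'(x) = -2*(18*x^2 + 2*x/3 + 21/5)/sin(6*x^3 + x^2/3 + 21*x/5 + 8)^2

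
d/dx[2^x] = 2^x*log(2)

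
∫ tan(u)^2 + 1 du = tan(u) + C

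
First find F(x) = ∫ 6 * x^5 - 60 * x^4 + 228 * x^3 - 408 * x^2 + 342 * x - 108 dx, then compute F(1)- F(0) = -27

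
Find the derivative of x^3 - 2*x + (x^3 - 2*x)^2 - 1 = 6*x^5 - 16*x^3 + 3*x^2 + 8*x - 2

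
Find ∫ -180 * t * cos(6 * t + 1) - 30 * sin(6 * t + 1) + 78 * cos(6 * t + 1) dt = (13 - 30*t)*sin(6*t + 1) + C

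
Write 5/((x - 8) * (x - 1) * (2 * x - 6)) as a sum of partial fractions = 5/(28*(x - 1)) - 1/(4*(x - 3)) + 1/(14*(x - 8))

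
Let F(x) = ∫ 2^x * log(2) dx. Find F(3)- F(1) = 6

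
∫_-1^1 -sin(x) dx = 0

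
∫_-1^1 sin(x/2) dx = 0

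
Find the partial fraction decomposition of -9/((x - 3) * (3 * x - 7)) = 27/(2*(3*x - 7)) - 9/(2*(x - 3))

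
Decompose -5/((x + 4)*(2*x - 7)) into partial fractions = -2/(3*(2*x - 7)) + 1/(3*(x + 4))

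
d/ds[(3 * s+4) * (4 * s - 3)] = 24*s + 7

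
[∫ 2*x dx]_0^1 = 1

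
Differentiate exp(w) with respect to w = exp(w)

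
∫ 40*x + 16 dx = 20*x^2 + 16*x + C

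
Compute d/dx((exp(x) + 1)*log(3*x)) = (x*exp(x)*log(x) + x*exp(x)*log(3) + exp(x) + 1)/x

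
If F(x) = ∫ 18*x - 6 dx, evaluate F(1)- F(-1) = -12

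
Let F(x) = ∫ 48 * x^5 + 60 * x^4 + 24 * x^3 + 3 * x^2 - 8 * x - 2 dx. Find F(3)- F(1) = 9198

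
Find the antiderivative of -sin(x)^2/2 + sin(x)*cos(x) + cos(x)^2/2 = -sqrt(2)*cos(2*x + pi/4)/4 + C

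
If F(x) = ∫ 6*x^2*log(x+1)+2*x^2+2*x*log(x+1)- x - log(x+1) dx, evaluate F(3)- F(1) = 118*log(2)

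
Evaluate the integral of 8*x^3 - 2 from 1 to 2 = 28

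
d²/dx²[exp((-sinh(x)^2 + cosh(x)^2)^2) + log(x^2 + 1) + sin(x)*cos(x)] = 2*(-x^4*sin(2*x) - 2*x^2*sin(2*x) - x^2 - sin(2*x) + 1)/(x^4 + 2*x^2 + 1)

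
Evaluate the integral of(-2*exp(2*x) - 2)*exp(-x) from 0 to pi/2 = -2*exp(pi/2) + 2*exp(-pi/2)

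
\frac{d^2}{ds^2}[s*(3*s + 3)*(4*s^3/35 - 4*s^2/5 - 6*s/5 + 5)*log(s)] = (240*s^4*log(s) + 108*s^4 - 864*s^3*log(s) - 504*s^3 - 1260*s^2*log(s) - 1050*s^2 + 798*s*log(s) + 1197*s + 525)/(35*s)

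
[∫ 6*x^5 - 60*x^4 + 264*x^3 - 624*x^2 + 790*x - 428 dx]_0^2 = -204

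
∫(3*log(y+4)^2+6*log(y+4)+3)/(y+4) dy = (log(y + 4) + 1)^3 + C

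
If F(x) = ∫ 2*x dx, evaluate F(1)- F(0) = 1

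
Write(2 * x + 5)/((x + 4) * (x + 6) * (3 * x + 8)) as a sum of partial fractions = -3/(40*(3*x + 8)) - 7/(20*(x + 6)) + 3/(8*(x + 4))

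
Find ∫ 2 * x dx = x^2 + C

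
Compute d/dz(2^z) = 2^z*log(2)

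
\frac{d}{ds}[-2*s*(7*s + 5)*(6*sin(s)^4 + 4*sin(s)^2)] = -140*s^2*sin(2*s) + 42*s^2*sin(4*s) - 100*s*sin(2*s) + 30*s*sin(4*s) + 140*s*cos(2*s) - 21*s*cos(4*s) - 119*s + 50*cos(2*s) - 15*cos(4*s)/2 - 85/2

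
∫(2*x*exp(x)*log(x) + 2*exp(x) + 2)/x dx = 2*(exp(x) + 1)*log(x) + C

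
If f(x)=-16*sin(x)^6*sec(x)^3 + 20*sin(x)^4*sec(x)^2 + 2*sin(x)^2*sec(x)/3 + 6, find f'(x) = -48*sin(x)^7/cos(x)^4 - 96*sin(x)^5/cos(x)^2 + 40*sin(x)^5/cos(x)^3 + 80*sin(x)^3/cos(x) + 2*sin(x)^3/(3*cos(x)^2) + 4*sin(x)/3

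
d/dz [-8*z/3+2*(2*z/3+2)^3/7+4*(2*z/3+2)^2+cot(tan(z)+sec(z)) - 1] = 16*z^2/63 + 320*z/63 - tan(z)^2*cot(tan(z) + sec(z))^2 - tan(z)^2 - tan(z)*cot(tan(z) + sec(z))^2*sec(z) - tan(z)*sec(z) - cot(tan(z) + sec(z))^2 + 65/7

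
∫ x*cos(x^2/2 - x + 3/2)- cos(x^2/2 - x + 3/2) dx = sin((x - 1)^2/2 + 1) + C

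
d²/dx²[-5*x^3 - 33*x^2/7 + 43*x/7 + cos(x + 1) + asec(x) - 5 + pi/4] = (-210*x^6 - 7*x^5*cos(x + 1) - 66*x^5 + 420*x^4 + 14*x^3*cos(x + 1) + 132*x^3 - 14*x^2*sqrt(1 - 1/x^2) - 210*x^2 - 7*x*cos(x + 1) - 66*x + 7*sqrt(1 - 1/x^2))/(7*x^5 - 14*x^3 + 7*x)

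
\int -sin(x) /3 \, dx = cos(x)/3 + C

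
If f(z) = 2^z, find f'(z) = 2^z*log(2)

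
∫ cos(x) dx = sin(x) + C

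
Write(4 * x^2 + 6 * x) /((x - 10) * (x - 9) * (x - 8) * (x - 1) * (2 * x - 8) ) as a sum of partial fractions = 5/(1512*(x - 1)) - 11/(90*(x - 4)) + 19/(7*(x - 8)) - 189/(40*(x - 9)) + 115/(54*(x - 10))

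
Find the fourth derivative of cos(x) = cos(x)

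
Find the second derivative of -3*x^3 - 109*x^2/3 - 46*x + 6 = -18*x - 218/3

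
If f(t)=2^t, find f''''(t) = 2^t*log(2)^4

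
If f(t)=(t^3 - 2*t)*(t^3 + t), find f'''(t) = 120*t^3 - 24*t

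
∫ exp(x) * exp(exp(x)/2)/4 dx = exp(exp(x)/2)/2 + C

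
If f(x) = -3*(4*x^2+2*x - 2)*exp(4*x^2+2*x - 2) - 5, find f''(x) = -768*x^4*exp(4*x^2 + 2*x - 2) - 768*x^3*exp(4*x^2 + 2*x - 2) - 336*x^2*exp(4*x^2 + 2*x - 2) - 72*x*exp(4*x^2 + 2*x - 2) + 24*exp(4*x^2 + 2*x - 2)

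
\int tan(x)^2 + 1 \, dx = tan(x) + C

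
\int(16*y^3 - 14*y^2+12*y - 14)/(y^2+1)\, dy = 8*y^2 - 14*y - 2*log(y^2 + 1) + C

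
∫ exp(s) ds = exp(s) + C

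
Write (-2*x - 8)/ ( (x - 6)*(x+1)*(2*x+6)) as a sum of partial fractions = -1/(18*(x + 3)) + 3/(14*(x + 1)) - 10/(63*(x - 6))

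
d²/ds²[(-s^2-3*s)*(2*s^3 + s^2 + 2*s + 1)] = -40*s^3 - 84*s^2 - 30*s - 14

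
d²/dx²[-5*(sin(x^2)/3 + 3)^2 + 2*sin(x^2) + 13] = 32*x^2*sin(x^2) - 40*x^2*cos(2*x^2)/9 - 10*sin(2*x^2)/9 - 16*cos(x^2)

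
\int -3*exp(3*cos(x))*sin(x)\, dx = exp(3*cos(x)) + C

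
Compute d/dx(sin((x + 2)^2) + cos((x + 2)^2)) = -2*x*sin(x^2 + 4*x + 4) + 2*x*cos(x^2 + 4*x + 4) - 4*sin(x^2 + 4*x + 4) + 4*cos(x^2 + 4*x + 4)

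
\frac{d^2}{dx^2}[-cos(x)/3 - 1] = cos(x)/3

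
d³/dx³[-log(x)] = -2/x^3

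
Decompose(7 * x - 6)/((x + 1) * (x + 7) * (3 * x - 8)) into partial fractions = 114/(319*(3*x - 8)) - 55/(174*(x + 7)) + 13/(66*(x + 1))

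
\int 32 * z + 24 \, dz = 16*z^2 + 24*z + C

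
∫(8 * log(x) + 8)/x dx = 4*(log(x) + 1)^2 + C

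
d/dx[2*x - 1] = 2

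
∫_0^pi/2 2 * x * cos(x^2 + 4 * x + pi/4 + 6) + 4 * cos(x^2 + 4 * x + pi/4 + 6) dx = -sin(pi/4 + 6) + sin(pi/4 + pi^2/4 + 6)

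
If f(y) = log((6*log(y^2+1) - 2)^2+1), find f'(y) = (144*y*log(y^2 + 1) - 48*y)/(36*y^2*log(y^2 + 1)^2 - 24*y^2*log(y^2 + 1) + 5*y^2 + 36*log(y^2 + 1)^2 - 24*log(y^2 + 1) + 5)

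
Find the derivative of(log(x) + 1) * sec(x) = (x*log(x)*tan(x)*sec(x) + x*tan(x)*sec(x) + sec(x))/x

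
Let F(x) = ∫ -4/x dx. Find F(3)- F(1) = -4*log(6) + 4*log(2)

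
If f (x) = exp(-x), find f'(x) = -exp(-x)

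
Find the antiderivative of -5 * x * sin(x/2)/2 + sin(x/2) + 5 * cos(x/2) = (5*x - 2)*cos(x/2) + C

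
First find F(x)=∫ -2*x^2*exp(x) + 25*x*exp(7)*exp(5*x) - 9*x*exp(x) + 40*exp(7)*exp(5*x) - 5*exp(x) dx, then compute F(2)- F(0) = -7*exp(7) - 18*exp(2) + 17*exp(17)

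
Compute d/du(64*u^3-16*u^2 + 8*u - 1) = 192*u^2 - 32*u + 8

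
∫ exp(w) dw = exp(w) + C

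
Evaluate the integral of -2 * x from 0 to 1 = -1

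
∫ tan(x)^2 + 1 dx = tan(x) + C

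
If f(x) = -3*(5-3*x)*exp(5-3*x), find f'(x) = (54 - 27*x)*exp(5 - 3*x)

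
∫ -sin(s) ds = cos(s) + C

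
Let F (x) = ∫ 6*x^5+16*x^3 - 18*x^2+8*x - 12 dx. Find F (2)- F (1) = 81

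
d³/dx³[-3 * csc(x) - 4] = 3*(-1 + 6/sin(x)^2)*cos(x)/sin(x)^2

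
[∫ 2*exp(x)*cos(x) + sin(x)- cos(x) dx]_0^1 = (-1 + E)*(cos(1) + sin(1))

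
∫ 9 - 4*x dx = -2*x^2 + 9*x + C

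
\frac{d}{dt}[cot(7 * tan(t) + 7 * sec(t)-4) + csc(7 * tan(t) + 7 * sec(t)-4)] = -7*(sin(t)*cos(7*tan(t) - 4 + 7/cos(t)) + sin(t) + cos(7*tan(t) - 4 + 7/cos(t)) + 1)/(sin(7*tan(t) - 4 + 7/cos(t))^2*cos(t)^2)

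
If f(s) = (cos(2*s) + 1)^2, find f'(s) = -16*sin(s)*cos(s)^3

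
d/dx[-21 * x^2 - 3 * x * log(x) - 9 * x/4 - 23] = -42*x - 3*log(x) - 21/4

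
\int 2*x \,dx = x^2 + C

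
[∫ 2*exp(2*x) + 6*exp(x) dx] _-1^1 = -(exp(-1) + 3)^2 + (E + 3)^2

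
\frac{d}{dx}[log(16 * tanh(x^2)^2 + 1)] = -256*x*sinh(x^2)/(13*cosh(x^2) - 17*cosh(3*x^2))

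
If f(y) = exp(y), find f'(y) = exp(y)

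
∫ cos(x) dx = sin(x) + C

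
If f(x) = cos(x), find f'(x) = -sin(x)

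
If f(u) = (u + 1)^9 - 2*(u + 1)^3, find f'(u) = 9*u^8 + 72*u^7 + 252*u^6 + 504*u^5 + 630*u^4 + 504*u^3 + 246*u^2 + 60*u + 3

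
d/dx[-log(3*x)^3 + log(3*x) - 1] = (-3*log(x)^2 - 6*log(3)*log(x) - 3*log(3)^2 + 1)/x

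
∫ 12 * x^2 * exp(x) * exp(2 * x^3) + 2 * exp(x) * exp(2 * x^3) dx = 2*exp(x*(2*x^2 + 1)) + C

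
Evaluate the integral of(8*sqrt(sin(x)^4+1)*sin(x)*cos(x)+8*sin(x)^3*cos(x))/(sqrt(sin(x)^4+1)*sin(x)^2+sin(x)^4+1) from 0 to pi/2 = 4*log(1 + sqrt(2))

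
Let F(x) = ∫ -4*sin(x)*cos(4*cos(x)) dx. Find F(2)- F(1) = sin(4*cos(2)) - sin(4*cos(1))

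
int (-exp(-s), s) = exp(-s) + C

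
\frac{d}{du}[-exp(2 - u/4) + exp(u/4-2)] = (exp(u/2 - 4) + 1)*exp(2 - u/4)/4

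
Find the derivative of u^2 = 2*u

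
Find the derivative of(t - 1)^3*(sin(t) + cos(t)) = (t - 1)^2*(sqrt(2)*t*cos(t + pi/4) + 4*sin(t) + 2*cos(t))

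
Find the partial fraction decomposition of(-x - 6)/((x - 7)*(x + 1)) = 5/(8*(x + 1)) - 13/(8*(x - 7))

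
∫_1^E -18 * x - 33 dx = -(4 + 3*E)^2 - 9*E + 58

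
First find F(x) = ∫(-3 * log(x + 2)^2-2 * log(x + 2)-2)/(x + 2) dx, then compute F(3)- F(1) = -log(5)^3 - 2*log(5) - log(5)^2 + log(3)^2 + log(3)^3 + 2*log(3)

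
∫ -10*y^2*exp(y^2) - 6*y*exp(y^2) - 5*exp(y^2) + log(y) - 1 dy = y*log(y) - 2*y - (5*y + 3)*exp(y^2) + C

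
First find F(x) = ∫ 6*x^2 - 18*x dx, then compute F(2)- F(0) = -20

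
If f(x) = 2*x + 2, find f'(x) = 2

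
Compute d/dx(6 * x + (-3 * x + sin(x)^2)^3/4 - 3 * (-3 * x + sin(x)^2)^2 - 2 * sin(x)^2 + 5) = 27*x^2*sin(2*x)/4 - 81*x^2/4 - 9*x*sin(x)^3*cos(x) + 27*x*sin(x)^2/2 + 18*x*sin(2*x) - 54*x + 3*sin(x)^5*cos(x)/2 - 9*sin(x)^4/4 - 12*sin(x)^3*cos(x) + 18*sin(x)^2 - 2*sin(2*x) + 6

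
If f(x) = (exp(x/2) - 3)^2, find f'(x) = -3*exp(x/2) + exp(x)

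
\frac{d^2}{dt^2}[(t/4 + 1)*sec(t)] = (-t/4 + t/(2*cos(t)^2) + sin(t)/(2*cos(t)) - 1 + 2/cos(t)^2)/cos(t)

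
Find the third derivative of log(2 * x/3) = 2/x^3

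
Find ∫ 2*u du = u^2 + C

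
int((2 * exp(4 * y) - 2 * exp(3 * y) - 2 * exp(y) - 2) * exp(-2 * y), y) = (-exp(2*y) + exp(y) + 1)^2*exp(-2*y) + C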